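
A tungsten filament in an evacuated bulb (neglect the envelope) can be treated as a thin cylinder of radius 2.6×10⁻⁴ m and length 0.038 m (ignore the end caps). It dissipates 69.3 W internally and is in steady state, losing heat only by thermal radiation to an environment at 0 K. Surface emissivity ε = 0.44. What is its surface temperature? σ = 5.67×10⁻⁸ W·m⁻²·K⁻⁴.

T ≈ 2590 K

Steady state: internal power = radiated power, P = εσA T⁴.
Radiating area A = 2πrL = 6.208×10⁻⁵ m².
T⁴ = P/(εσA) = 69.3/(0.44·5.67×10⁻⁸·6.208×10⁻⁵) = 4.475×10¹³ K⁴.
T = (4.475×10¹³)^(1/4).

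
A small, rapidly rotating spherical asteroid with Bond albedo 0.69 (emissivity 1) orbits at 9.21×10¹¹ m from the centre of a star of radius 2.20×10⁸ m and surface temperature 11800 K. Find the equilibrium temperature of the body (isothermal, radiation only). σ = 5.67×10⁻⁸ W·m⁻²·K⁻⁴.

T ≈ 96.2 K

The star's surface emits σT_*⁴; at distance d the flux is S = σT_*⁴(R_*/d)².
S = 5.67×10⁻⁸·(11800)⁴·(2.20×10⁸/9.21×10¹¹)² = 62.72 W/m².
For an isothermal sphere T⁴ = (1−a)S/(4σ) = 8.573×10⁷ K⁴.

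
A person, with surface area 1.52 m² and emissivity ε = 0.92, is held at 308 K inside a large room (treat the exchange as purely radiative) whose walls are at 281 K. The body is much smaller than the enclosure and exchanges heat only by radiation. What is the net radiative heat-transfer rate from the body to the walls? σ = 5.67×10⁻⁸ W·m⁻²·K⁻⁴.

P_net ≈ 219 W

For a small grey body in a large enclosure: P_net = εσA(T_body⁴ − T_wall⁴).
A = 1.52 m²; T_body⁴ − T_wall⁴ = 8.999×10⁹ − 6.235×10⁹ = 2.764×10⁹ K⁴.
|P_net| = 0.92·5.67×10⁻⁸·1.520·2.764×10⁹.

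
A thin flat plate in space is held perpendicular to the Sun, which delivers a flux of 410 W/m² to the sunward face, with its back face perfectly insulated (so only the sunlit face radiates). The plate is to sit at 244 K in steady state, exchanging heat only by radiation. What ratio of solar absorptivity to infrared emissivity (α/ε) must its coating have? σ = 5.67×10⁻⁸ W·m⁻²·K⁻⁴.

α/ε ≈ 0.490

Balance: αS·A = εσ·1A·T⁴ ⇒ α/ε = σT⁴/S.
α/ε = 5.67×10⁻⁸·(244)⁴/410 = 5.67×10⁻⁸·3.545×10⁹/410.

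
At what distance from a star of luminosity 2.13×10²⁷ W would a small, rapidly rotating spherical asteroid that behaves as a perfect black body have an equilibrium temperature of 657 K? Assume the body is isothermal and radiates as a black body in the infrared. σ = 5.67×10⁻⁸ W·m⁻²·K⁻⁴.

d ≈ 6.33×10¹⁰ m

For an isothermal black-emitting sphere, (1−a)S·πr² = σ·4πr²·T⁴ ⇒ S = 4σT⁴/(1−a).
S = 4·5.67×10⁻⁸·(657)⁴/1.00 = 42260 W/m².
Flux falls as S = L/(4πd²), so d = √(L/(4πS)) = √(2.13×10²⁷/(4π·42260)).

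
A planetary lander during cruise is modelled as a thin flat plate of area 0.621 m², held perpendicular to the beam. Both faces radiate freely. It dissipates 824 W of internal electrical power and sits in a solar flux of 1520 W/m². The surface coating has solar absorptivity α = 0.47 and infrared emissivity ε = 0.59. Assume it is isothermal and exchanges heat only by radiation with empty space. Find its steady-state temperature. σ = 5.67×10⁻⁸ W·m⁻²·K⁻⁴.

At steady state, absorbed solar power + internal power = radiated power.
Absorbed: α·S·A_cross = 0.47·1520·0.6210 = 443.6 W (cross-section A).
Total input = 443.6 + 824 = 1268 W.
Radiated: εσ·A_surf·T⁴ with A_surf = 2A = 1.242 m².
T⁴ = 1268/(0.59·5.67×10⁻⁸·1.242) = 3.051×10¹⁰ K⁴.

T ≈ 418 K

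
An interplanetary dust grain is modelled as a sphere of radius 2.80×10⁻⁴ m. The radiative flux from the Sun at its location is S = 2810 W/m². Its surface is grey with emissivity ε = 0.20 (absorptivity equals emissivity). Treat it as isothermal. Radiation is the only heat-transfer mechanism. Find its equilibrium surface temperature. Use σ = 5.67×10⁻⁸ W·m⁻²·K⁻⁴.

T ≈ 334 K

At equilibrium, absorbed power = emitted power.
Absorbing cross-section = πr² = 2.463×10⁻⁷ m²; emitting surface = 4πr² = 9.852×10⁻⁷ m² (ratio 4).
εS·A_cross = εσ·A_surf·T⁴  ⇒  T⁴ = S/(4σ)   (ε cancels).
T⁴ = 2810/(4·5.67×10⁻⁸) = 1.239×10¹⁰ K⁴.
T = (1.239×10¹⁰)^(1/4).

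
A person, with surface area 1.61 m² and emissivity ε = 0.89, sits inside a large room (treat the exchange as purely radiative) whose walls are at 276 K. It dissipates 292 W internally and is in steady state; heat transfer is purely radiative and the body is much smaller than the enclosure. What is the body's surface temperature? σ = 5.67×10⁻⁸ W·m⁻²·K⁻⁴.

T ≈ 311 K

For a small grey body in a large enclosure, net radiated power = εσA(T⁴ − T_w⁴).
Steady state: P = εσA(T⁴ − T_w⁴) with A = 1.61 m².
T⁴ = P/(εσA) + T_w⁴ = 292/(0.89·5.67×10⁻⁸·1.610) + (276)⁴
    = 3.594×10⁹ + 5.803×10⁹ = 9.397×10⁹ K⁴.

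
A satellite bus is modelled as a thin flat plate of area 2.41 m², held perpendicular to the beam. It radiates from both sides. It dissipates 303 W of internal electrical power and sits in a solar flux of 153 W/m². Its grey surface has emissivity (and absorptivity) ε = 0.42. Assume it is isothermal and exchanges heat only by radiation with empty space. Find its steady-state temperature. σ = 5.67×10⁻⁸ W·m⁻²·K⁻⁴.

At steady state, absorbed solar power + internal power = radiated power.
Absorbed: α·S·A_cross = 0.42·153·2.410 = 154.9 W (cross-section A).
Total input = 154.9 + 303 = 457.9 W.
Radiated: εσ·A_surf·T⁴ with A_surf = 2A = 4.820 m².
T⁴ = 457.9/(0.42·5.67×10⁻⁸·4.820) = 3.989×10⁹ K⁴.

T ≈ 251 K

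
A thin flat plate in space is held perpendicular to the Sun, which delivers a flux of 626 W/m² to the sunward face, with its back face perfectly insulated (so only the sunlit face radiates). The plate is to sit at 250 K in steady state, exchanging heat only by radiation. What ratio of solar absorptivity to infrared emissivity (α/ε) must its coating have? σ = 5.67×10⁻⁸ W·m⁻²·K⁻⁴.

Balance: αS·A = εσ·1A·T⁴ ⇒ α/ε = σT⁴/S.
α/ε = 5.67×10⁻⁸·(250)⁴/626 = 5.67×10⁻⁸·3.906×10⁹/626.

α/ε ≈ 0.354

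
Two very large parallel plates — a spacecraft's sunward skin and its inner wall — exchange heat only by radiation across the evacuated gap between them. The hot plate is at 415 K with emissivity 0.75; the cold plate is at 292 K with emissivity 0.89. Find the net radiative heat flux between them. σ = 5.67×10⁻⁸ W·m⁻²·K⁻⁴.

For two infinite grey parallel plates, q = σ(T₁⁴ − T₂⁴)/(1/ε₁ + 1/ε₂ − 1).
T₁⁴ − T₂⁴ = 2.966×10¹⁰ − 7.270×10⁹ = 2.239×10¹⁰ K⁴.
1/ε₁ + 1/ε₂ − 1 = 1.333 + 1.124 − 1 = 1.457.
q = 5.67×10⁻⁸ × 2.239×10¹⁰ / 1.457.

q ≈ 871 W/m²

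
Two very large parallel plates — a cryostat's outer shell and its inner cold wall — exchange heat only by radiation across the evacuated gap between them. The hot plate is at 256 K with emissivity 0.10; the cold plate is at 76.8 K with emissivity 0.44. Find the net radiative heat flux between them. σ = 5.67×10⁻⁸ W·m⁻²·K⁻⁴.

For two infinite grey parallel plates, q = σ(T₁⁴ − T₂⁴)/(1/ε₁ + 1/ε₂ − 1).
T₁⁴ − T₂⁴ = 4.295×10⁹ − 3.479×10⁷ = 4.260×10⁹ K⁴.
1/ε₁ + 1/ε₂ − 1 = 10.00 + 2.273 − 1 = 11.27.
q = 5.67×10⁻⁸ × 4.260×10⁹ / 11.27.

q ≈ 21.4 W/m²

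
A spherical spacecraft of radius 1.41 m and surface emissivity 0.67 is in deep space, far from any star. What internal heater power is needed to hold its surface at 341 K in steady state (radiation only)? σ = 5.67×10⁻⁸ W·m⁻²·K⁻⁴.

P ≈ 12800 W

P = εσ·4πr²·T⁴.
4πr² = 24.98 m²; T⁴ = 1.352×10¹⁰ K⁴.
P = 0.67·5.67×10⁻⁸·24.98·1.352×10¹⁰.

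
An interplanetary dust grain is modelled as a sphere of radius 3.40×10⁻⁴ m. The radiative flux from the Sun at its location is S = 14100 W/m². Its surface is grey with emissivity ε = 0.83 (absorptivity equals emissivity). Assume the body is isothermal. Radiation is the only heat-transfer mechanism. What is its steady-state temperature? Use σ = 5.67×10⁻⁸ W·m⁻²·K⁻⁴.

T ≈ 499 K

At equilibrium, absorbed power = emitted power.
Absorbing cross-section = πr² = 3.632×10⁻⁷ m²; emitting surface = 4πr² = 1.453×10⁻⁶ m² (ratio 4).
εS·A_cross = εσ·A_surf·T⁴  ⇒  T⁴ = S/(4σ)   (ε cancels).
T⁴ = 14100/(4·5.67×10⁻⁸) = 6.217×10¹⁰ K⁴.
T = (6.217×10¹⁰)^(1/4).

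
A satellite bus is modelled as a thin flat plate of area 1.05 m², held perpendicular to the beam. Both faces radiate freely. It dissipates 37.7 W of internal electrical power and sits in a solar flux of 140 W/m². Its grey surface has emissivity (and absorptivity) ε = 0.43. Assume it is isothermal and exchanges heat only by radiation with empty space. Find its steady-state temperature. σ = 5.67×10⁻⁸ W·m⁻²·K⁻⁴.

At steady state, absorbed solar power + internal power = radiated power.
Absorbed: α·S·A_cross = 0.43·140·1.050 = 63.21 W (cross-section A).
Total input = 63.21 + 37.7 = 100.9 W.
Radiated: εσ·A_surf·T⁴ with A_surf = 2A = 2.100 m².
T⁴ = 100.9/(0.43·5.67×10⁻⁸·2.100) = 1.971×10⁹ K⁴.

T ≈ 211 K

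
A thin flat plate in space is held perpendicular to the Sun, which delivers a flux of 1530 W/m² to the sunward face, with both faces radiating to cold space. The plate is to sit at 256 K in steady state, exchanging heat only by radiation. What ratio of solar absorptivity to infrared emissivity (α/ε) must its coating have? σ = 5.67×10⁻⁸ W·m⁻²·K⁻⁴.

Balance: αS·A = εσ·2A·T⁴ ⇒ α/ε = 2σT⁴/S.
α/ε = 2·5.67×10⁻⁸·(256)⁴/1530 = 2·5.67×10⁻⁸·4.295×10⁹/1530.

α/ε ≈ 0.318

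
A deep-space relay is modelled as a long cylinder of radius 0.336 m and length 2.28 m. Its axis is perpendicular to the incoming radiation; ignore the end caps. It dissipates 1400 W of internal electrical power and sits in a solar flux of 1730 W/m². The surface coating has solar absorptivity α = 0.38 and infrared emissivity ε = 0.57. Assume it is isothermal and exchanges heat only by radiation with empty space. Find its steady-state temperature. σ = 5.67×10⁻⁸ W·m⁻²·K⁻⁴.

At steady state, absorbed solar power + internal power = radiated power.
Absorbed: α·S·A_cross = 0.38·1730·1.532 = 1007 W (cross-section 2rL).
Total input = 1007 + 1400 = 2407 W.
Radiated: εσ·A_surf·T⁴ with A_surf = 2πrL = 4.813 m².
T⁴ = 2407/(0.57·5.67×10⁻⁸·4.813) = 1.547×10¹⁰ K⁴.

T ≈ 353 K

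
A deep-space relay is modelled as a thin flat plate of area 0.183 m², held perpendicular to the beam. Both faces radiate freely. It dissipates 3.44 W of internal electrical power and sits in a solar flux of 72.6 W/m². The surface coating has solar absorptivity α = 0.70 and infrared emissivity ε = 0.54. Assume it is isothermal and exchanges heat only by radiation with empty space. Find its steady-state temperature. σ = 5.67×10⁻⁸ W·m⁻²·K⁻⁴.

T ≈ 184 K

At steady state, absorbed solar power + internal power = radiated power.
Absorbed: α·S·A_cross = 0.70·72.6·0.1830 = 9.300 W (cross-section A).
Total input = 9.300 + 3.44 = 12.74 W.
Radiated: εσ·A_surf·T⁴ with A_surf = 2A = 0.3660 m².
T⁴ = 12.74/(0.54·5.67×10⁻⁸·0.3660) = 1.137×10⁹ K⁴.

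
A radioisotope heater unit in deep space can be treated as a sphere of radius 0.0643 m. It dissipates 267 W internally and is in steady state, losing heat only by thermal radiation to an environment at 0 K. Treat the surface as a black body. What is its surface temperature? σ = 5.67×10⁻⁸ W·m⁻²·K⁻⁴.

Steady state: internal power = radiated power, P = εσA T⁴.
Radiating area A = 4πr² = 0.05196 m².
T⁴ = P/(εσA) = 267/(1.0·5.67×10⁻⁸·0.05196) = 9.064×10¹⁰ K⁴.
T = (9.064×10¹⁰)^(1/4).

T ≈ 549 K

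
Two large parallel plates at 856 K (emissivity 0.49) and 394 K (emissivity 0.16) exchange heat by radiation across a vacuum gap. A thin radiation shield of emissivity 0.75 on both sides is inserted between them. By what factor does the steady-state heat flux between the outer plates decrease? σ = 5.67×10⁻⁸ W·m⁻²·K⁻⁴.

factor ≈ 1.23

Without shield: q₀ = σΔ(T⁴)/(1/ε₁+1/ε₂−1) with denominator 7.291.
With shield the two gaps are in series; the resistances add: (1/ε₁+1/ε_s−1)+(1/ε_s+1/ε₂−1) = 2.374+6.583 = 8.957.
Heat-flux ratio q₀/q = 8.957/7.291.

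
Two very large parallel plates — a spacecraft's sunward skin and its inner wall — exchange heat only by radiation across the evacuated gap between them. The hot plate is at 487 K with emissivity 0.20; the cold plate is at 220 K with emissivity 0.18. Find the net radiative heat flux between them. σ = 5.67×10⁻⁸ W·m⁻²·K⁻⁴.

For two infinite grey parallel plates, q = σ(T₁⁴ − T₂⁴)/(1/ε₁ + 1/ε₂ − 1).
T₁⁴ − T₂⁴ = 5.625×10¹⁰ − 2.343×10⁹ = 5.391×10¹⁰ K⁴.
1/ε₁ + 1/ε₂ − 1 = 5.000 + 5.556 − 1 = 9.556.
q = 5.67×10⁻⁸ × 5.391×10¹⁰ / 9.556.

q ≈ 320 W/m²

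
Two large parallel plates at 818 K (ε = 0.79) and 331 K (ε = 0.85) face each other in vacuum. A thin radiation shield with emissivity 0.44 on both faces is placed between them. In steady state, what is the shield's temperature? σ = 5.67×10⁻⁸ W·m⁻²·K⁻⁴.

In steady state the net flux on the hot side equals that on the cold side.
σ(T₁⁴−T_s⁴)/D₁ = σ(T_s⁴−T₂⁴)/D₂, with D₁ = 1/ε₁+1/ε_s−1 = 2.539, D₂ = 1/ε_s+1/ε₂−1 = 2.449.
Solve for T_s⁴: T_s⁴ = (D₂·T₁⁴ + D₁·T₂⁴)/(D₁+D₂) = 2.260×10¹¹ K⁴.

T_s ≈ 689 K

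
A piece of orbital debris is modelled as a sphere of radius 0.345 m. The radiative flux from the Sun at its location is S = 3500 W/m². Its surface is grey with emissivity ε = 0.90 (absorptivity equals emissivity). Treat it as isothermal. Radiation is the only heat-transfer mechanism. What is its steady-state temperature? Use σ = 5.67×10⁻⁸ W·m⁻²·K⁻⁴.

At equilibrium, absorbed power = emitted power.
Absorbing cross-section = πr² = 0.3739 m²; emitting surface = 4πr² = 1.496 m² (ratio 4).
εS·A_cross = εσ·A_surf·T⁴  ⇒  T⁴ = S/(4σ)   (ε cancels).
T⁴ = 3500/(4·5.67×10⁻⁸) = 1.543×10¹⁰ K⁴.
T = (1.543×10¹⁰)^(1/4).

T ≈ 352 K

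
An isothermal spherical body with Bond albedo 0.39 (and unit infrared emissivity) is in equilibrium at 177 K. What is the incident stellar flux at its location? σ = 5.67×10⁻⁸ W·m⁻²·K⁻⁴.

S ≈ 365 W/m²

(1−a)S·πr² = σ·4πr²·T⁴ ⇒ S = 4σT⁴/(1−a).
S = 4·5.67×10⁻⁸·9.815×10⁸/0.610.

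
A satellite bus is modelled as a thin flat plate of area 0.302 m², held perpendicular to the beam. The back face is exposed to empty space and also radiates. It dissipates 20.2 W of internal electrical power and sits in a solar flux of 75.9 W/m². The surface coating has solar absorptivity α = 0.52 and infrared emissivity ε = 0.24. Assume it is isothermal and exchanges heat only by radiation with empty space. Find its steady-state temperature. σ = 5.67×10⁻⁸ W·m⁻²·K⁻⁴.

At steady state, absorbed solar power + internal power = radiated power.
Absorbed: α·S·A_cross = 0.52·75.9·0.3020 = 11.92 W (cross-section A).
Total input = 11.92 + 20.2 = 32.12 W.
Radiated: εσ·A_surf·T⁴ with A_surf = 2A = 0.6040 m².
T⁴ = 32.12/(0.24·5.67×10⁻⁸·0.6040) = 3.908×10⁹ K⁴.

T ≈ 250 K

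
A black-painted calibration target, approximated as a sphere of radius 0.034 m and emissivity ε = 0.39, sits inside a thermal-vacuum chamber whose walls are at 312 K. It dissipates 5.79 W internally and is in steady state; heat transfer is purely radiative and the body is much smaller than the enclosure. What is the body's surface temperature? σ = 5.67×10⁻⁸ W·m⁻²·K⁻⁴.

For a small grey body in a large enclosure, net radiated power = εσA(T⁴ − T_w⁴).
Steady state: P = εσA(T⁴ − T_w⁴) with A = 4πr² = 0.01453 m².
T⁴ = P/(εσA) + T_w⁴ = 5.79/(0.39·5.67×10⁻⁸·0.01453) + (312)⁴
    = 1.802×10¹⁰ + 9.476×10⁹ = 2.750×10¹⁰ K⁴.

T ≈ 407 K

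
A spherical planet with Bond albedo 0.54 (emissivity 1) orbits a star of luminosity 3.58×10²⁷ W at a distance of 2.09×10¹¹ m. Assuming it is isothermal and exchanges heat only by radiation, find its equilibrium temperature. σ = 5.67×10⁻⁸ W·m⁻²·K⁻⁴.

T ≈ 339 K

First find the stellar flux at distance d: S = L/(4πd²) = 3.58×10²⁷/(4π·(2.09×10¹¹)²) = 6522 W/m².
For an isothermal sphere, absorbed (1−a)S·πr² = emitted σ·4πr²·T⁴, so T⁴ = (1−a)S/(4σ).
T⁴ = 0.460·6522/(4·5.67×10⁻⁸) = 1.323×10¹⁰ K⁴.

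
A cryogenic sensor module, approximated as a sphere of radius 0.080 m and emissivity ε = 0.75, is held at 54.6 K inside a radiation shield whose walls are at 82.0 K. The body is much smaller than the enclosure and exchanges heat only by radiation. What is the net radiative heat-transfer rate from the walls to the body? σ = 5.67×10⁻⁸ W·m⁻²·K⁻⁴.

For a small grey body in a large enclosure: P_net = εσA(T_body⁴ − T_wall⁴).
A = 4πr² = 0.08042 m²; T_body⁴ − T_wall⁴ = 8.887×10⁶ − 4.521×10⁷ = -3.632×10⁷ K⁴.
|P_net| = 0.75·5.67×10⁻⁸·0.08042·3.632×10⁷.

P_net ≈ 0.124 W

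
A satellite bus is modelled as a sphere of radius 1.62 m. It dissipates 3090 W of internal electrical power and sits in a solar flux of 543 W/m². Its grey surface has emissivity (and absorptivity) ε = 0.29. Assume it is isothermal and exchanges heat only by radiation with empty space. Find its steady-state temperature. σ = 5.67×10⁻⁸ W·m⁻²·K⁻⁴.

At steady state, absorbed solar power + internal power = radiated power.
Absorbed: α·S·A_cross = 0.29·543·8.245 = 1298 W (cross-section πr²).
Total input = 1298 + 3090 = 4388 W.
Radiated: εσ·A_surf·T⁴ with A_surf = 4πr² = 32.98 m².
T⁴ = 4388/(0.29·5.67×10⁻⁸·32.98) = 8.092×10⁹ K⁴.

T ≈ 300 K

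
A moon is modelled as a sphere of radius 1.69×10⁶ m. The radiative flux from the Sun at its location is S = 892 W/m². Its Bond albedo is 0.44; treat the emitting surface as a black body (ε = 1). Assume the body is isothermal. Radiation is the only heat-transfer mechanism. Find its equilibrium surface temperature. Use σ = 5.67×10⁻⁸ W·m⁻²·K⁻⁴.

T ≈ 217 K

At equilibrium, absorbed power = emitted power.
Absorbing cross-section = πr² = 8.973×10¹² m²; emitting surface = 4πr² = 3.589×10¹³ m² (ratio 4).
(1−a)S·A_cross = εσ·A_surf·T⁴  ⇒  T⁴ = (1−a)S/(4σ).
T⁴ = 0.560·892/(4·5.67×10⁻⁸) = 2.202×10⁹ K⁴.
T = (2.202×10⁹)^(1/4).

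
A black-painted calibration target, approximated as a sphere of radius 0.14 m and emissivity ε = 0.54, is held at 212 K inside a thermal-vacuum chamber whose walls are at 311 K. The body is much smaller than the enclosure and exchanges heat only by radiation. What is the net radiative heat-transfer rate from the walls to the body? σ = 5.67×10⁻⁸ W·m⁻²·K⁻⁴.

For a small grey body in a large enclosure: P_net = εσA(T_body⁴ − T_wall⁴).
A = 4πr² = 0.2463 m²; T_body⁴ − T_wall⁴ = 2.020×10⁹ − 9.355×10⁹ = -7.335×10⁹ K⁴.
|P_net| = 0.54·5.67×10⁻⁸·0.2463·7.335×10⁹.

P_net ≈ 55.3 W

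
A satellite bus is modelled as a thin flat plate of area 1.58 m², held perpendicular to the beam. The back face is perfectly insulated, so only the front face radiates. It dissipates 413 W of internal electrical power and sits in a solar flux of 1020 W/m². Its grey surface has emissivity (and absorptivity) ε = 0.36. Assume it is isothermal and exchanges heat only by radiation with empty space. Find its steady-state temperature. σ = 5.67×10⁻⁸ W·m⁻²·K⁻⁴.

At steady state, absorbed solar power + internal power = radiated power.
Absorbed: α·S·A_cross = 0.36·1020·1.580 = 580.2 W (cross-section A).
Total input = 580.2 + 413 = 993.2 W.
Radiated: εσ·A_surf·T⁴ with A_surf = A = 1.580 m².
T⁴ = 993.2/(0.36·5.67×10⁻⁸·1.580) = 3.080×10¹⁰ K⁴.

T ≈ 419 K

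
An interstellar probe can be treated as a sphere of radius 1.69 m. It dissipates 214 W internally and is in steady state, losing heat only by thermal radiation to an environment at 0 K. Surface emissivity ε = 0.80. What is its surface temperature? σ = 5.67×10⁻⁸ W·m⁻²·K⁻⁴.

T ≈ 107 K

Steady state: internal power = radiated power, P = εσA T⁴.
Radiating area A = 4πr² = 35.89 m².
T⁴ = P/(εσA) = 214/(0.80·5.67×10⁻⁸·35.89) = 1.314×10⁸ K⁴.
T = (1.314×10⁸)^(1/4).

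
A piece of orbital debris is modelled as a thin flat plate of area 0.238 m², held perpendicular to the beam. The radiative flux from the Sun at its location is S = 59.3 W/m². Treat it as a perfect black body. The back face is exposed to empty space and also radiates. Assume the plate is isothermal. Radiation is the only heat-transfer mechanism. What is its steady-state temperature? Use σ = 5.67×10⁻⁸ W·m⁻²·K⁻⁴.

At equilibrium, absorbed power = emitted power.
Absorbing cross-section = A = 0.2380 m²; emitting surface = 2A = 0.4760 m² (ratio 2).
S·A_cross = εσ·A_surf·T⁴  ⇒  T⁴ = S/(2σ).
T⁴ = 1.00·59.3/(2·5.67×10⁻⁸) = 5.229×10⁸ K⁴.
T = (5.229×10⁸)^(1/4).

T ≈ 151 K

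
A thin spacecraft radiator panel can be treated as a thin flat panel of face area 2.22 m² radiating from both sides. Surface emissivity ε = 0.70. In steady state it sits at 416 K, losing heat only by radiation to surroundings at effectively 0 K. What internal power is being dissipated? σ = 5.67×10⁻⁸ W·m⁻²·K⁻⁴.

P ≈ 5280 W

Steady state: P = εσA T⁴.
A = 2·2.22 = 4.440 m²; T⁴ = (416)⁴ = 2.995×10¹⁰ K⁴.
P = 0.70 × 5.67×10⁻⁸ × 4.440 × 2.995×10¹⁰.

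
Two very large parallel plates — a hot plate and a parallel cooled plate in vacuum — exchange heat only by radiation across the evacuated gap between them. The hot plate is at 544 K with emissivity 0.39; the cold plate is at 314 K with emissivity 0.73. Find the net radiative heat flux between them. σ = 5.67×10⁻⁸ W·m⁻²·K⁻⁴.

q ≈ 1500 W/m²

For two infinite grey parallel plates, q = σ(T₁⁴ − T₂⁴)/(1/ε₁ + 1/ε₂ − 1).
T₁⁴ − T₂⁴ = 8.758×10¹⁰ − 9.721×10⁹ = 7.786×10¹⁰ K⁴.
1/ε₁ + 1/ε₂ − 1 = 2.564 + 1.370 − 1 = 2.934.
q = 5.67×10⁻⁸ × 7.786×10¹⁰ / 2.934.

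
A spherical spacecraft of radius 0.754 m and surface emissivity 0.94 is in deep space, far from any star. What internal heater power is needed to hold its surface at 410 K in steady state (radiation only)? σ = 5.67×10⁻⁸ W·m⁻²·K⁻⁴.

P = εσ·4πr²·T⁴.
4πr² = 7.144 m²; T⁴ = 2.826×10¹⁰ K⁴.
P = 0.94·5.67×10⁻⁸·7.144·2.826×10¹⁰.

P ≈ 10800 W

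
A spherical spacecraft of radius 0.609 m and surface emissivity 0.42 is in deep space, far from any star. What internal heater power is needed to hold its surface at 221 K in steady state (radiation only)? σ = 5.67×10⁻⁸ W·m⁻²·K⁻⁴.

P ≈ 265 W

P = εσ·4πr²·T⁴.
4πr² = 4.661 m²; T⁴ = 2.385×10⁹ K⁴.
P = 0.42·5.67×10⁻⁸·4.661·2.385×10⁹.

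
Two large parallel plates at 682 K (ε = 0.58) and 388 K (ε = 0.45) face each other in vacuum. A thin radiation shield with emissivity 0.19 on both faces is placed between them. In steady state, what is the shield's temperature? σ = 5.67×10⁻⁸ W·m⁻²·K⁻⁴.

In steady state the net flux on the hot side equals that on the cold side.
σ(T₁⁴−T_s⁴)/D₁ = σ(T_s⁴−T₂⁴)/D₂, with D₁ = 1/ε₁+1/ε_s−1 = 5.987, D₂ = 1/ε_s+1/ε₂−1 = 6.485.
Solve for T_s⁴: T_s⁴ = (D₂·T₁⁴ + D₁·T₂⁴)/(D₁+D₂) = 1.234×10¹¹ K⁴.

T_s ≈ 593 K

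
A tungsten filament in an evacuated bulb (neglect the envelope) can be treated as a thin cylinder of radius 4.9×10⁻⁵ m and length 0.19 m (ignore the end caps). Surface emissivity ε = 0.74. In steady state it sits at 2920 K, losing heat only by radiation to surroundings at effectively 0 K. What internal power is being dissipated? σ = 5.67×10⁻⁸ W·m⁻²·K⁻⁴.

Steady state: P = εσA T⁴.
A = 2πrL = 5.850×10⁻⁵ m²; T⁴ = (2920)⁴ = 7.270×10¹³ K⁴.
P = 0.74 × 5.67×10⁻⁸ × 5.850×10⁻⁵ × 7.270×10¹³.

P ≈ 178 W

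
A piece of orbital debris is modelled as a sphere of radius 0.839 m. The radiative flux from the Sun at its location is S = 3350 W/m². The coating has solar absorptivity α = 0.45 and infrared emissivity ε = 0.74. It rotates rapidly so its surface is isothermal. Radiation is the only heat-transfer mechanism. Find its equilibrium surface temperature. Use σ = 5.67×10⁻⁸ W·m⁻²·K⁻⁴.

T ≈ 308 K

At equilibrium, absorbed power = emitted power.
Absorbing cross-section = πr² = 2.211 m²; emitting surface = 4πr² = 8.846 m² (ratio 4).
αS·A_cross = εσ·A_surf·T⁴  ⇒  T⁴ = αS/(ε·4σ).
T⁴ = 0.450·3350/(0.74·4·5.67×10⁻⁸) = 8.982×10⁹ K⁴.
T = (8.982×10⁹)^(1/4).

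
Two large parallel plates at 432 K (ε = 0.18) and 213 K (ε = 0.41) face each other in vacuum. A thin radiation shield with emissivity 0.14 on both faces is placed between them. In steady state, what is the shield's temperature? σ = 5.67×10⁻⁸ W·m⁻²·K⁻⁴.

In steady state the net flux on the hot side equals that on the cold side.
σ(T₁⁴−T_s⁴)/D₁ = σ(T_s⁴−T₂⁴)/D₂, with D₁ = 1/ε₁+1/ε_s−1 = 11.70, D₂ = 1/ε_s+1/ε₂−1 = 8.582.
Solve for T_s⁴: T_s⁴ = (D₂·T₁⁴ + D₁·T₂⁴)/(D₁+D₂) = 1.593×10¹⁰ K⁴.

T_s ≈ 355 K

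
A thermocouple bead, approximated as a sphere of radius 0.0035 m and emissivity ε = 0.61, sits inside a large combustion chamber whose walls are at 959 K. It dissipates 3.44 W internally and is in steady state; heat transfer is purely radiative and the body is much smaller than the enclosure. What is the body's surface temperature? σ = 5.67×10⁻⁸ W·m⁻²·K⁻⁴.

For a small grey body in a large enclosure, net radiated power = εσA(T⁴ − T_w⁴).
Steady state: P = εσA(T⁴ − T_w⁴) with A = 4πr² = 1.539×10⁻⁴ m².
T⁴ = P/(εσA) + T_w⁴ = 3.44/(0.61·5.67×10⁻⁸·1.539×10⁻⁴) + (959)⁴
    = 6.461×10¹¹ + 8.458×10¹¹ = 1.492×10¹² K⁴.

T ≈ 1110 K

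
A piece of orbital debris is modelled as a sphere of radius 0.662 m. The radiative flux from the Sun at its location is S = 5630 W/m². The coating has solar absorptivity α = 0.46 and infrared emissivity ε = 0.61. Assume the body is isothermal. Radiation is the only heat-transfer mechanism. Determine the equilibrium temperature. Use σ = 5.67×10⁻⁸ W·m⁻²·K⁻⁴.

T ≈ 370 K

At equilibrium, absorbed power = emitted power.
Absorbing cross-section = πr² = 1.377 m²; emitting surface = 4πr² = 5.507 m² (ratio 4).
αS·A_cross = εσ·A_surf·T⁴  ⇒  T⁴ = αS/(ε·4σ).
T⁴ = 0.460·5630/(0.61·4·5.67×10⁻⁸) = 1.872×10¹⁰ K⁴.
T = (1.872×10¹⁰)^(1/4).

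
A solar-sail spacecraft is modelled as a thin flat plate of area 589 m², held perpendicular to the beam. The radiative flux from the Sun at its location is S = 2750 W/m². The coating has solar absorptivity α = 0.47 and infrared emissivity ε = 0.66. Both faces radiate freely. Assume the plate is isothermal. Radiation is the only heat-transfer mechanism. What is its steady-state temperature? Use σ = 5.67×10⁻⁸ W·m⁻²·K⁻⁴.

At equilibrium, absorbed power = emitted power.
Absorbing cross-section = A = 589.0 m²; emitting surface = 2A = 1178 m² (ratio 2).
αS·A_cross = εσ·A_surf·T⁴  ⇒  T⁴ = αS/(ε·2σ).
T⁴ = 0.470·2750/(0.66·2·5.67×10⁻⁸) = 1.727×10¹⁰ K⁴.
T = (1.727×10¹⁰)^(1/4).

T ≈ 363 K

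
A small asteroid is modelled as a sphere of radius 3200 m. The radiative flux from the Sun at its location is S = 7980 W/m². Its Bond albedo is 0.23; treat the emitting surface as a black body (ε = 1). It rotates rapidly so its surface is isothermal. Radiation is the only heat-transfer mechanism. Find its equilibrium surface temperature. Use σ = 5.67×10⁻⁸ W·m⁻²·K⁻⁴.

At equilibrium, absorbed power = emitted power.
Absorbing cross-section = πr² = 3.217×10⁷ m²; emitting surface = 4πr² = 1.287×10⁸ m² (ratio 4).
(1−a)S·A_cross = εσ·A_surf·T⁴  ⇒  T⁴ = (1−a)S/(4σ).
T⁴ = 0.770·7980/(4·5.67×10⁻⁸) = 2.709×10¹⁰ K⁴.
T = (2.709×10¹⁰)^(1/4).

T ≈ 406 K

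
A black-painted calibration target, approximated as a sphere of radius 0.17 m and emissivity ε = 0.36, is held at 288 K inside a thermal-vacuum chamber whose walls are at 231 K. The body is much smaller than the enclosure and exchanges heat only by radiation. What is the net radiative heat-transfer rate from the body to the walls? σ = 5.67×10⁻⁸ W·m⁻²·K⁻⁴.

For a small grey body in a large enclosure: P_net = εσA(T_body⁴ − T_wall⁴).
A = 4πr² = 0.3632 m²; T_body⁴ − T_wall⁴ = 6.880×10⁹ − 2.847×10⁹ = 4.032×10⁹ K⁴.
|P_net| = 0.36·5.67×10⁻⁸·0.3632·4.032×10⁹.

P_net ≈ 29.9 W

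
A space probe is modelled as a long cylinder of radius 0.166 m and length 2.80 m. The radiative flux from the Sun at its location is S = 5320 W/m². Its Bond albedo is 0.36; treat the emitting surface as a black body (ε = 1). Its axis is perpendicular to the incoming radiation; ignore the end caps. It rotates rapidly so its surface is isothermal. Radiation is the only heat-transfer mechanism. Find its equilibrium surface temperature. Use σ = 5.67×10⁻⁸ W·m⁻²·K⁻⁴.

At equilibrium, absorbed power = emitted power.
Absorbing cross-section = 2rL = 0.9296 m²; emitting surface = 2πrL = 2.920 m² (ratio π).
(1−a)S·A_cross = εσ·A_surf·T⁴  ⇒  T⁴ = (1−a)S/(πσ).
T⁴ = 0.640·5320/(π·5.67×10⁻⁸) = 1.911×10¹⁰ K⁴.
T = (1.911×10¹⁰)^(1/4).

T ≈ 372 K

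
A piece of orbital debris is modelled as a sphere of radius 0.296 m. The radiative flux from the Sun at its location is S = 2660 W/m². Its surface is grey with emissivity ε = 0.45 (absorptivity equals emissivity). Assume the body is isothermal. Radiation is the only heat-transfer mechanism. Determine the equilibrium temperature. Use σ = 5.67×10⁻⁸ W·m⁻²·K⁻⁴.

T ≈ 329 K

At equilibrium, absorbed power = emitted power.
Absorbing cross-section = πr² = 0.2753 m²; emitting surface = 4πr² = 1.101 m² (ratio 4).
εS·A_cross = εσ·A_surf·T⁴  ⇒  T⁴ = S/(4σ)   (ε cancels).
T⁴ = 2660/(4·5.67×10⁻⁸) = 1.173×10¹⁰ K⁴.
T = (1.173×10¹⁰)^(1/4).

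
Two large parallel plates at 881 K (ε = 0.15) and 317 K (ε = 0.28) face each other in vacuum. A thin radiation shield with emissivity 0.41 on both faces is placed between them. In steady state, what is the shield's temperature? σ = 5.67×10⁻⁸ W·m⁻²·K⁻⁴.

In steady state the net flux on the hot side equals that on the cold side.
σ(T₁⁴−T_s⁴)/D₁ = σ(T_s⁴−T₂⁴)/D₂, with D₁ = 1/ε₁+1/ε_s−1 = 8.106, D₂ = 1/ε_s+1/ε₂−1 = 5.010.
Solve for T_s⁴: T_s⁴ = (D₂·T₁⁴ + D₁·T₂⁴)/(D₁+D₂) = 2.364×10¹¹ K⁴.

T_s ≈ 697 K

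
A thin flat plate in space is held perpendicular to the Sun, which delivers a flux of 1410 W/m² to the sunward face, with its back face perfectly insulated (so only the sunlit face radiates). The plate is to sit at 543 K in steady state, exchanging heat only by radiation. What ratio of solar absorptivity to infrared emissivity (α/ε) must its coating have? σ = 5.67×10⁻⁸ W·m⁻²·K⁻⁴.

α/ε ≈ 3.50

Balance: αS·A = εσ·1A·T⁴ ⇒ α/ε = σT⁴/S.
α/ε = 5.67×10⁻⁸·(543)⁴/1410 = 5.67×10⁻⁸·8.694×10¹⁰/1410.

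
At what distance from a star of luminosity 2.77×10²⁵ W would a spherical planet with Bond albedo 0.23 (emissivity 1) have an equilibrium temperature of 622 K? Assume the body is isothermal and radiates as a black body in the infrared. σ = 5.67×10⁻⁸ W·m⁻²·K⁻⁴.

For an isothermal black-emitting sphere, (1−a)S·πr² = σ·4πr²·T⁴ ⇒ S = 4σT⁴/(1−a).
S = 4·5.67×10⁻⁸·(622)⁴/0.770 = 44090 W/m².
Flux falls as S = L/(4πd²), so d = √(L/(4πS)) = √(2.77×10²⁵/(4π·44090)).

d ≈ 7.07×10⁹ m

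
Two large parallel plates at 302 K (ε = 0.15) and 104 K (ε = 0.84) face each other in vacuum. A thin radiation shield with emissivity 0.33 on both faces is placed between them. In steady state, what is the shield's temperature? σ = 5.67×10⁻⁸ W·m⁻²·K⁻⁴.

In steady state the net flux on the hot side equals that on the cold side.
σ(T₁⁴−T_s⁴)/D₁ = σ(T_s⁴−T₂⁴)/D₂, with D₁ = 1/ε₁+1/ε_s−1 = 8.697, D₂ = 1/ε_s+1/ε₂−1 = 3.221.
Solve for T_s⁴: T_s⁴ = (D₂·T₁⁴ + D₁·T₂⁴)/(D₁+D₂) = 2.333×10⁹ K⁴.

T_s ≈ 220 K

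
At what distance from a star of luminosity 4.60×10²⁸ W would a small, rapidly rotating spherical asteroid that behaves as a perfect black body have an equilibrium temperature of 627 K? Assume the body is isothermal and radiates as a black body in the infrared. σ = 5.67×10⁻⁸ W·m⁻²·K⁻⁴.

d ≈ 3.23×10¹¹ m

For an isothermal black-emitting sphere, (1−a)S·πr² = σ·4πr²·T⁴ ⇒ S = 4σT⁴/(1−a).
S = 4·5.67×10⁻⁸·(627)⁴/1.00 = 35050 W/m².
Flux falls as S = L/(4πd²), so d = √(L/(4πS)) = √(4.60×10²⁸/(4π·35050)).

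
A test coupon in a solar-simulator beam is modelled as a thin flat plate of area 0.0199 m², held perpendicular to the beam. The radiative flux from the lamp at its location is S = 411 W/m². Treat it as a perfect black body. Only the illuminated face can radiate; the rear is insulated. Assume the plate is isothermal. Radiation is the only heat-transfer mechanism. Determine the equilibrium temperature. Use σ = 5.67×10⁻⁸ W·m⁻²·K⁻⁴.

At equilibrium, absorbed power = emitted power.
Absorbing cross-section = A = 0.01990 m²; emitting surface = A = 0.01990 m² (ratio 1).
S·A_cross = εσ·A_surf·T⁴  ⇒  T⁴ = S/(1σ).
T⁴ = 1.00·411/(1·5.67×10⁻⁸) = 7.249×10⁹ K⁴.
T = (7.249×10⁹)^(1/4).

T ≈ 292 K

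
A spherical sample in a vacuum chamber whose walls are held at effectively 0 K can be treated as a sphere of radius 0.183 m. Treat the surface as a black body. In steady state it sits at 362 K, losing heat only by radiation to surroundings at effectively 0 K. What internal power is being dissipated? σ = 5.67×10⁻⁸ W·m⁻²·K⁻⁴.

Steady state: P = εσA T⁴.
A = 4πr² = 0.4208 m²; T⁴ = (362)⁴ = 1.717×10¹⁰ K⁴.
P = 1.0 × 5.67×10⁻⁸ × 0.4208 × 1.717×10¹⁰.

P ≈ 410 W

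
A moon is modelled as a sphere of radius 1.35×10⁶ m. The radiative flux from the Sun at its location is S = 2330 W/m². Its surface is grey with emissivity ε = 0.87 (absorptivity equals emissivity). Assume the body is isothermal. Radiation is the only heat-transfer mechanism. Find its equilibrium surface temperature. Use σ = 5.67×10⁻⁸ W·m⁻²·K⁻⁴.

At equilibrium, absorbed power = emitted power.
Absorbing cross-section = πr² = 5.726×10¹² m²; emitting surface = 4πr² = 2.290×10¹³ m² (ratio 4).
εS·A_cross = εσ·A_surf·T⁴  ⇒  T⁴ = S/(4σ)   (ε cancels).
T⁴ = 2330/(4·5.67×10⁻⁸) = 1.027×10¹⁰ K⁴.
T = (1.027×10¹⁰)^(1/4).

T ≈ 318 K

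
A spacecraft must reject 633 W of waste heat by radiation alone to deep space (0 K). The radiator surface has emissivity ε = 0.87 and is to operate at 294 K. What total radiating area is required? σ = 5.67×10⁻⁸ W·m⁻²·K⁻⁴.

A ≈ 1.72 m²

P = εσA T⁴ ⇒ A = P/(εσT⁴).
T⁴ = 7.471×10⁹ K⁴.
A = 633/(0.87 × 5.67×10⁻⁸ × 7.471×10⁹).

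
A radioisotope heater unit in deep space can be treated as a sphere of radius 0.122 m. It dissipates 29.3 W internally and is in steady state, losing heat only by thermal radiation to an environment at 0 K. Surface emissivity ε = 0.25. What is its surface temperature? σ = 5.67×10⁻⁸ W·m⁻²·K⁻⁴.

T ≈ 324 K

Steady state: internal power = radiated power, P = εσA T⁴.
Radiating area A = 4πr² = 0.1870 m².
T⁴ = P/(εσA) = 29.3/(0.25·5.67×10⁻⁸·0.1870) = 1.105×10¹⁰ K⁴.
T = (1.105×10¹⁰)^(1/4).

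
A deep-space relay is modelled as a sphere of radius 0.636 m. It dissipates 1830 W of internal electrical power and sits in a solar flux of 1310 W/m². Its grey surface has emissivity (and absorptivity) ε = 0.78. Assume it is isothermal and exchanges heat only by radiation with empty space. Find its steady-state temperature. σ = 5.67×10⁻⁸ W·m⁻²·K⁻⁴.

At steady state, absorbed solar power + internal power = radiated power.
Absorbed: α·S·A_cross = 0.78·1310·1.271 = 1298 W (cross-section πr²).
Total input = 1298 + 1830 = 3128 W.
Radiated: εσ·A_surf·T⁴ with A_surf = 4πr² = 5.083 m².
T⁴ = 3128/(0.78·5.67×10⁻⁸·5.083) = 1.392×10¹⁰ K⁴.

T ≈ 343 K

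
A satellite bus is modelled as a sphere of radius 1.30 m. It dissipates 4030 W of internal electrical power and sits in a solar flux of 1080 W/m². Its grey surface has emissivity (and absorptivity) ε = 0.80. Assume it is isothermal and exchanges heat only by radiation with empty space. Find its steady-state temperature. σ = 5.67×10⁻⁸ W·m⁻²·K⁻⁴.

At steady state, absorbed solar power + internal power = radiated power.
Absorbed: α·S·A_cross = 0.80·1080·5.309 = 4587 W (cross-section πr²).
Total input = 4587 + 4030 = 8617 W.
Radiated: εσ·A_surf·T⁴ with A_surf = 4πr² = 21.24 m².
T⁴ = 8617/(0.80·5.67×10⁻⁸·21.24) = 8.945×10⁹ K⁴.

T ≈ 308 K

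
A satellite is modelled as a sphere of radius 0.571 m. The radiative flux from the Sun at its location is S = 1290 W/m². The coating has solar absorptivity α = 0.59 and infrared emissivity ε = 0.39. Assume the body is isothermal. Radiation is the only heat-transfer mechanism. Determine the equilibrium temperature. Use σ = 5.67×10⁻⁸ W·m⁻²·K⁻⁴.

At equilibrium, absorbed power = emitted power.
Absorbing cross-section = πr² = 1.024 m²; emitting surface = 4πr² = 4.097 m² (ratio 4).
αS·A_cross = εσ·A_surf·T⁴  ⇒  T⁴ = αS/(ε·4σ).
T⁴ = 0.590·1290/(0.39·4·5.67×10⁻⁸) = 8.605×10⁹ K⁴.
T = (8.605×10⁹)^(1/4).

T ≈ 305 K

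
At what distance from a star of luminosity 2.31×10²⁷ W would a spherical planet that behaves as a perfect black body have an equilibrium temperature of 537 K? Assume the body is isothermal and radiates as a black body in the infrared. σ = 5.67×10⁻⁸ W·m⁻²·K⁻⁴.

For an isothermal black-emitting sphere, (1−a)S·πr² = σ·4πr²·T⁴ ⇒ S = 4σT⁴/(1−a).
S = 4·5.67×10⁻⁸·(537)⁴/1.00 = 18860 W/m².
Flux falls as S = L/(4πd²), so d = √(L/(4πS)) = √(2.31×10²⁷/(4π·18860)).

d ≈ 9.87×10¹⁰ m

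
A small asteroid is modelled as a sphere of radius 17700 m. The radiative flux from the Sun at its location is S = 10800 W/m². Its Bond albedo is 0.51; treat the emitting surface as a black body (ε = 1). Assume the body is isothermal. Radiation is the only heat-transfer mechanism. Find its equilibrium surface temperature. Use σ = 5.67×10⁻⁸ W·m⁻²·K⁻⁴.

At equilibrium, absorbed power = emitted power.
Absorbing cross-section = πr² = 9.842×10⁸ m²; emitting surface = 4πr² = 3.937×10⁹ m² (ratio 4).
(1−a)S·A_cross = εσ·A_surf·T⁴  ⇒  T⁴ = (1−a)S/(4σ).
T⁴ = 0.490·10800/(4·5.67×10⁻⁸) = 2.333×10¹⁰ K⁴.
T = (2.333×10¹⁰)^(1/4).

T ≈ 391 K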